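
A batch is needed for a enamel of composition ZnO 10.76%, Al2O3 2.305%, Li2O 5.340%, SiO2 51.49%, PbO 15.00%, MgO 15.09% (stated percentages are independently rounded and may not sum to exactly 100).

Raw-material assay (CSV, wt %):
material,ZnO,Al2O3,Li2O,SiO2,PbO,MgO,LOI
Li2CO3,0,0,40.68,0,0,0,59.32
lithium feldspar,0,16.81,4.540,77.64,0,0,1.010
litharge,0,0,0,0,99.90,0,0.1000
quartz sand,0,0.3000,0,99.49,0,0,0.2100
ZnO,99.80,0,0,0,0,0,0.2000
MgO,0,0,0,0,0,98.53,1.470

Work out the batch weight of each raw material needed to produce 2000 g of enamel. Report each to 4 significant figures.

Batch per 2000 g enamel:
  Li2CO3: 233.6 g
  lithium feldspar: 259.4 g
  litharge: 300.3 g
  quartz sand: 832.7 g
  ZnO: 215.6 g
  MgO: 306.3 g
Total batch = 2148 g; LOI loss = 148.2 g; yield = 93.10%

All internal work runs at full float precision all the way through. Rounding to four significant figures extends to every working value as printed — each reported number receives exactly one rounding. The derived quantities are recomputed at full float precision (LOI, totals, yield, the six compositions, glass mass) using the weight values at 2000 g of glass precisely as stated by either problem or answer.
Target masses of each oxide per 2000 g enamel:
  ZnO: 10.76% × 2000 = 215.2 g
  Al2O3: 2.305% × 2000 = 46.10 g
  Li2O: 5.340% × 2000 = 106.8 g
  SiO2: 51.49% × 2000 = 1030 g
  PbO: 15.00% × 2000 = 300.0 g
  MgO: 15.09% × 2000 = 301.8 g
Oxide-by-oxide audit applying the batch weights above, under the basis named above (target by target, the sums agree within answer rounding):
  ZnO: 215.6·0.9980 = 215.2 g (target 215.2 g)
  Al2O3: 259.4·0.1681 + 832.7·0.003000 = 46.10 g (target 46.10 g)
  Li2O: 233.6·0.4068 + 259.4·0.04540 = 106.8 g (target 106.8 g)
  SiO2: 259.4·0.7764 + 832.7·0.9949 = 1030 g (target 1030 g)
  PbO: 300.3·0.9990 = 300.0 g (target 300.0 g)
  MgO: 306.3·0.9853 = 301.8 g (target 301.8 g)
Glass mass check: net batch after ignition = 2000 g (per-oxide target masses sum to 2000 g; the stated basis being 2000 g — rounding explains the deltas).
Adding the batch up: Σ batch = 2148 g; loss to ignition Σ batch·LOI = 148.2 g; the yield ratio, glass ÷ batch: 93.10%.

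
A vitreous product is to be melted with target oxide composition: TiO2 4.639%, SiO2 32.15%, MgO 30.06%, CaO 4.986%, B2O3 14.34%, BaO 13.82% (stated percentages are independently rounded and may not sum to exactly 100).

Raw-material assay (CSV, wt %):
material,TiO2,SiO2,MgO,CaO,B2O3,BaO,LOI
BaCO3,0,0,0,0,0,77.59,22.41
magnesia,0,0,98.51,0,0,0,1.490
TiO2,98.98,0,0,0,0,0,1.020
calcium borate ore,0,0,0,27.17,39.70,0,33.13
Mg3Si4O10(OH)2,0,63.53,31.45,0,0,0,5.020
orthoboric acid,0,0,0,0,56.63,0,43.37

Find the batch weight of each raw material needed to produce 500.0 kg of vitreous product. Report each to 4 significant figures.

Batch per 500.0 kg vitreous product:
  BaCO3: 89.06 kg
  magnesia: 71.79 kg
  TiO2: 23.43 kg
  calcium borate ore: 91.76 kg
  Mg3Si4O10(OH)2: 253.0 kg
  orthoboric acid: 62.29 kg
Total batch = 591.3 kg; LOI loss = 91.38 kg; yield = 84.55%

Working values are printed (rounded to 4 significant figures) on the page. The working math holds full precision in all steps; every reported number sees exactly one rounding — derived quantities (ignition loss, the six compositions, the yield, the totals, net glass mass) are computed in full precision starting from the weights for 500.0 kg of glass exactly as shown in the problem or the answer.
Target masses of each oxide per 500.0 kg vitreous product:
  TiO2: 4.639% × 500.0 = 23.20 kg
  SiO2: 32.15% × 500.0 = 160.8 kg
  MgO: 30.06% × 500.0 = 150.3 kg
  CaO: 4.986% × 500.0 = 24.93 kg
  B2O3: 14.34% × 500.0 = 71.70 kg
  BaO: 13.82% × 500.0 = 69.10 kg
Mass-balance tally per oxide given the weights on record, at the basis given (target by target, the sums agree up to rounding of the answer):
  TiO2: 23.43·0.9898 = 23.19 kg (target 23.20 kg)
  SiO2: 253.0·0.6353 = 160.7 kg (target 160.8 kg)
  MgO: 71.79·0.9851 + 253.0·0.3145 = 150.3 kg (target 150.3 kg)
  CaO: 91.76·0.2717 = 24.93 kg (target 24.93 kg)
  B2O3: 91.76·0.3970 + 62.29·0.5663 = 71.70 kg (target 71.70 kg)
  BaO: 89.06·0.7759 = 69.10 kg (target 69.10 kg)
Auditing the glass mass value: Σ batch − LOI loss = 499.9 kg (summing oxide targets gives 500.0 kg; against the stated basis, 500.0 kg — any gap is answer rounding).
Total batch = Σ batch = 591.3 kg; ignition loss, Σ(batch × LOI) = 91.38 kg; yield = glass ÷ total batch = 84.55%.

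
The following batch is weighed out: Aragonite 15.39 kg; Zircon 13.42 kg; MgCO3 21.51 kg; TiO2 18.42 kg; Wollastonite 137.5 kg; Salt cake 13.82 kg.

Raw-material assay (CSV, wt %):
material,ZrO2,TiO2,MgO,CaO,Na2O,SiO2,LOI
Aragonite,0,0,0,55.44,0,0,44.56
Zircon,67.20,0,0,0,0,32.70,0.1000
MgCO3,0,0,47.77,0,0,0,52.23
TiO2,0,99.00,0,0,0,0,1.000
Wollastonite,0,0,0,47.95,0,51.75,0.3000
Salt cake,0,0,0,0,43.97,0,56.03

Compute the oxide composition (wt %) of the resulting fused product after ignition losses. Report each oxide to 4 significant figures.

Glass mass = 193.6 kg (batch 220.1 − LOI 26.45).
Composition: ZrO2 4.658%, TiO2 9.419%, MgO 5.307%, CaO 38.46%, Na2O 3.139%, SiO2 39.02%

Exact precision is kept end to end. Working values are displayed (rounded to 4 significant figures) between the steps. A single rounding completes each reported number — derived quantities are recomputed starting from the weights at 193.6 kg of glass in full float precision (the yield, six oxide percentages, net glass mass, ignition loss, the totals), exactly as printed in the problem or the answer.
What the batch supplies per oxide:
  ZrO2: 13.42·0.6720 = 9.018 kg
  TiO2: 18.42·0.9900 = 18.24 kg
  MgO: 21.51·0.4777 = 10.28 kg
  CaO: 15.39·0.5544 + 137.5·0.4795 = 74.46 kg
  Na2O: 13.82·0.4397 = 6.077 kg
  SiO2: 13.42·0.3270 + 137.5·0.5175 = 75.54 kg
LOI: 15.39·0.4456 + 13.42·0.001000 + 21.51·0.5223 + 18.42·0.01000 + 137.5·0.003000 + 13.82·0.5603 = 26.45 kg
Resulting glass, batch − LOI: 220.1 − 26.45 = 193.6 kg (= the summed oxide contributions)
wt %: oxide over glass, times 100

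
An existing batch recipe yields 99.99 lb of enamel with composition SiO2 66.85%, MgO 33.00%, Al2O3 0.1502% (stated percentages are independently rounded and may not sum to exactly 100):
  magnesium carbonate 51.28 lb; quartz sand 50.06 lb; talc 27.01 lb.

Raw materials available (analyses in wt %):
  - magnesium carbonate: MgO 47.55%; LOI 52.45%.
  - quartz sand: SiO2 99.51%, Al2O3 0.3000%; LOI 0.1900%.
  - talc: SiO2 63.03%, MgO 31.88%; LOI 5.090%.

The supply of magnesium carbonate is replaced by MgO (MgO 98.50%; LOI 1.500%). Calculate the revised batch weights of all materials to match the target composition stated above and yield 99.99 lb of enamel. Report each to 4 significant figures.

Revised batch per 99.99 lb enamel:
  MgO: 24.76 lb
  quartz sand: 50.06 lb
  talc: 27.01 lb
Total batch = 101.8 lb; LOI loss = 1.841 lb

Mid-chain values are shown, rounded to four significant figures, as written. Full precision is kept all the way through — every reported number sees exactly one rounding. Derived quantities are recomputed starting from the weights for 99.99 lb of glass at full float precision (the yield, three oxide percentages, totals, net glass mass, ignition loss) as they appear in the problem or the answer.
Target oxide masses per 99.99 lb enamel:
  SiO2: 66.85% × 99.99 = 66.84 lb
  MgO: 33.00% × 99.99 = 33.00 lb
  Al2O3: 0.1502% × 99.99 = 0.1502 lb
Balance tally, oxide-wise, working from each reported weight, relative to the basis at hand (target by target, the sums agree net of answer rounding effects):
  SiO2: 50.06·0.9951 + 27.01·0.6303 = 66.84 lb (target 66.84 lb)
  MgO: 24.76·0.9850 + 27.01·0.3188 = 33.00 lb (target 33.00 lb)
  Al2O3: 50.06·0.003000 = 0.1502 lb (target 0.1502 lb)
Glass-mass bookkeeping: batch total minus LOI = 99.99 lb (per-oxide target masses sum to 99.99 lb; versus the stated basis of 99.99 lb — differing by rounding only).
Batch grand total — Σ batch = 101.8 lb; the LOI term Σ batch·LOI equals 1.841 lb; glass ÷ batch gives a yield of 98.19%.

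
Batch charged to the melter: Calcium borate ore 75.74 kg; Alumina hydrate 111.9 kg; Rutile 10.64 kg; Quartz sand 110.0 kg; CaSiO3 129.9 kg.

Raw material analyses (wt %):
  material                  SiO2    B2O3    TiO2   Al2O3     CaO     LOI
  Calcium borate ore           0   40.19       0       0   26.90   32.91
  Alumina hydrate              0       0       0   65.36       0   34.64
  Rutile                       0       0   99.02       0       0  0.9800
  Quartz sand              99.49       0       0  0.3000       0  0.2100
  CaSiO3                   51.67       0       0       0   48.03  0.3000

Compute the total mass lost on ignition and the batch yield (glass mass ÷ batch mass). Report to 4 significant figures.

LOI loss = 64.41 kg; glass = 373.8 kg; yield = 85.30%

Each numeric step carries full float precision all the way through. In-progress results are shown rounded to four significant figures within the worked lines. Each reported number is rounded a single time — derived quantities are carried starting from the weights at 373.8 kg of glass at full float precision (the totals, ignition loss, the yield, net glass mass, five oxide percentages) as set out in problem or answer.
Per-material ignition loss:
  Calcium borate ore: 75.74 × 0.3291 = 24.93 kg
  Alumina hydrate: 111.9 × 0.3464 = 38.76 kg
  Rutile: 10.64 × 0.009800 = 0.1043 kg
  Quartz sand: 110.0 × 0.002100 = 0.2310 kg
  CaSiO3: 129.9 × 0.003000 = 0.3897 kg
Total LOI = 64.41 kg
Glass = batch − LOI = 438.2 − 64.41 = 373.8 kg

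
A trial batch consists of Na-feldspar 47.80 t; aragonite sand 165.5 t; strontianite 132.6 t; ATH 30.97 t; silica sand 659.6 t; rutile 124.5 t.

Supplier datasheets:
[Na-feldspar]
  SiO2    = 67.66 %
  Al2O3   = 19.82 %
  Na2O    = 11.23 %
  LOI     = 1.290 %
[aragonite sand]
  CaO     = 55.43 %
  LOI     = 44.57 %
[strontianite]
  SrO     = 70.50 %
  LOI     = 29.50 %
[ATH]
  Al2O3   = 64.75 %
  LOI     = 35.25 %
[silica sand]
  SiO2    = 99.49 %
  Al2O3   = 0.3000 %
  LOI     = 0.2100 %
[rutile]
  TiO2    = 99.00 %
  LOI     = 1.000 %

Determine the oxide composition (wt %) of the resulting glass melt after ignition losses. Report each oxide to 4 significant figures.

Glass mass = 1034 t (batch 1161 − LOI 127.0).
Composition: CaO 8.873%, TiO2 11.92%, SiO2 66.60%, Al2O3 3.047%, SrO 9.042%, Na2O 0.5192%

The working math runs at exact precision throughout — values along the way appear, with 4-significant-figure rounding, at each printed step. A single rounding produces every reported result. Derived quantities (glass mass, yield, the six compositions, LOI, totals) are rebuilt from the weighed amounts on 1034 t of glass in full float precision, as they appear in either problem or answer.
Per-oxide mass from batch:
  CaO: 165.5·0.5543 = 91.74 t
  TiO2: 124.5·0.9900 = 123.3 t
  SiO2: 47.80·0.6766 + 659.6·0.9949 = 688.6 t
  Al2O3: 47.80·0.1982 + 30.97·0.6475 + 659.6·0.003000 = 31.51 t
  SrO: 132.6·0.7050 = 93.48 t
  Na2O: 47.80·0.1123 = 5.368 t
LOI: 47.80·0.01290 + 165.5·0.4457 + 132.6·0.2950 + 30.97·0.3525 + 659.6·0.002100 + 124.5·0.01000 = 127.0 t
Glass mass = batch − LOI = 1161 − 127.0 = 1034 t (consistent with Σ oxide mass)
wt %: oxide over glass, times 100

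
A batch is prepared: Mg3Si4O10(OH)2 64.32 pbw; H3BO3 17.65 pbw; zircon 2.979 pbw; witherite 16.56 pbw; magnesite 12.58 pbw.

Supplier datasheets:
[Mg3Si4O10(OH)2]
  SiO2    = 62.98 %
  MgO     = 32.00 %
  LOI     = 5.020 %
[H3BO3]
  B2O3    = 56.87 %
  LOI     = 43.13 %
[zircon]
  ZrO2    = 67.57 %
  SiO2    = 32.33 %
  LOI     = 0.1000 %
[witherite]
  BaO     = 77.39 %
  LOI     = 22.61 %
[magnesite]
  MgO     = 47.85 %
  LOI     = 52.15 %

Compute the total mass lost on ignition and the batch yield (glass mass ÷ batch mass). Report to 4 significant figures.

Each numeric step maintains exact precision in all steps; intermediates appear (rounded to 4 significant figures) in the printout; every reported value is rounded only once; derived quantities are carried in full precision (ignition loss, glass mass, the yield, totals, five oxide percentages) using the weight values for 92.94 pbw of glass as they appear in either problem or answer.
Ignition loss by material:
  Mg3Si4O10(OH)2: 64.32 × 0.05020 = 3.229 pbw
  H3BO3: 17.65 × 0.4313 = 7.612 pbw
  zircon: 2.979 × 0.001000 = 0.002979 pbw
  witherite: 16.56 × 0.2261 = 3.744 pbw
  magnesite: 12.58 × 0.5215 = 6.560 pbw
Total LOI = 21.15 pbw
Glass = batch − LOI = 114.1 − 21.15 = 92.94 pbw

LOI loss = 21.15 pbw; glass = 92.94 pbw; yield = 81.46%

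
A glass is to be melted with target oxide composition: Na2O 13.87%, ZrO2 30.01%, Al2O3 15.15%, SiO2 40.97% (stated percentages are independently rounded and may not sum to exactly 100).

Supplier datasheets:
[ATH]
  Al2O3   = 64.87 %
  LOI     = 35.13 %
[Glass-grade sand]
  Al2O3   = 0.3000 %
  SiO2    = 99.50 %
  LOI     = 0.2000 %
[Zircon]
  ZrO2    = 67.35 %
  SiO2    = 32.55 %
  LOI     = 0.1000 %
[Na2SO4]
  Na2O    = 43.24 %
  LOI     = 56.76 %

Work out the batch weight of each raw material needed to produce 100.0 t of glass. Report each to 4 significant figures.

Each numeric step carries full float precision at all times. In-progress results are printed (rounded to 4 significant digits) as written — each reported value sees exactly one rounding. Derived quantities, which include the four compositions, net glass mass, yield, LOI, totals, are rebuilt at exact precision, as set out in the problem or answer text, using the weight values at 100.0 t of glass.
The oxide mass targets at 100.0 t glass:
  Na2O: 13.87% × 100.0 = 13.87 t
  ZrO2: 30.01% × 100.0 = 30.01 t
  Al2O3: 15.15% × 100.0 = 15.15 t
  SiO2: 40.97% × 100.0 = 40.97 t
Checking each oxide sum on the weights just shown, under the basis named above (oxide sums agree with the targets net of answer rounding effects):
  Na2O: 32.08·0.4324 = 13.87 t (target 13.87 t)
  ZrO2: 44.56·0.6735 = 30.01 t (target 30.01 t)
  Al2O3: 23.23·0.6487 + 26.60·0.003000 = 15.15 t (target 15.15 t)
  SiO2: 26.60·0.9950 + 44.56·0.3255 = 40.97 t (target 40.97 t)
Auditing the glass mass value: batch Σ − ignition loss = 100.0 t (targets for the oxides total 100.0 t; versus the stated basis of 100.0 t — any gap is answer rounding).
Adding the batch up: Σ batch = 126.5 t; LOI removed, Σ of batch·LOI: 26.47 t; the yield ratio, glass ÷ batch: 79.07%.

Batch per 100.0 t glass:
  ATH: 23.23 t
  Glass-grade sand: 26.60 t
  Zircon: 44.56 t
  Na2SO4: 32.08 t
Total batch = 126.5 t; LOI loss = 26.47 t; yield = 79.07%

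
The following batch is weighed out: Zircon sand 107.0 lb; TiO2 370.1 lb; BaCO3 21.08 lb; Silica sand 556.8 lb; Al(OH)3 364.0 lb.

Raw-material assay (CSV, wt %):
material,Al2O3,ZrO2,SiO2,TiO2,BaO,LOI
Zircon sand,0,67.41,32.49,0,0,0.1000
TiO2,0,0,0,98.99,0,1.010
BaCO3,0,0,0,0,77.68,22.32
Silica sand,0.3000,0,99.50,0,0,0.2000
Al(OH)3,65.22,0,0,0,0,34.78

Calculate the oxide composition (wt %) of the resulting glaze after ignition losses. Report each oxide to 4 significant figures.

Glass mass = 1283 lb (batch 1419 − LOI 136.3).
Composition: Al2O3 18.64%, ZrO2 5.623%, SiO2 45.90%, TiO2 28.56%, BaO 1.277%

In-progress results are shown, rounded to 4 significant figures, in the printout; the whole derivation maintains exact precision at every stage; each reported number includes exactly one rounding. Derived quantities are computed at exact precision (ignition loss, totals, the yield, net glass mass, five oxide percentages) from the batch weights per 1283 lb of glass exactly as printed in problem or answer.
Delivered oxide masses:
  Al2O3: 556.8·0.003000 + 364.0·0.6522 = 239.1 lb
  ZrO2: 107.0·0.6741 = 72.13 lb
  SiO2: 107.0·0.3249 + 556.8·0.9950 = 588.8 lb
  TiO2: 370.1·0.9899 = 366.4 lb
  BaO: 21.08·0.7768 = 16.37 lb
LOI: 107.0·0.001000 + 370.1·0.01010 + 21.08·0.2232 + 556.8·0.002000 + 364.0·0.3478 = 136.3 lb
The glass mass, total less LOI, = 1419 − 136.3 = 1283 lb (= the summed oxide contributions)
oxide / glass × 100 gives the wt %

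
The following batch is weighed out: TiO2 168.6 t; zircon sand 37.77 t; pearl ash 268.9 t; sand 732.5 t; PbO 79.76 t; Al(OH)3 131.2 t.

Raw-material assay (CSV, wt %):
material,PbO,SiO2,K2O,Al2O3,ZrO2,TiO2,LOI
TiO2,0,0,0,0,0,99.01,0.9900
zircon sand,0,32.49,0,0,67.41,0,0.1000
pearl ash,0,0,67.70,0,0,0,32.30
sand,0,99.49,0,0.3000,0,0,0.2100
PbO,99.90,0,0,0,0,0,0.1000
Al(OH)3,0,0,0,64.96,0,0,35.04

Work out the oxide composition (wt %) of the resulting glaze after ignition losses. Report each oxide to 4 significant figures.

Glass mass = 1283 t (batch 1419 − LOI 136.2).
Composition: PbO 6.213%, SiO2 57.78%, K2O 14.19%, Al2O3 6.816%, ZrO2 1.985%, TiO2 13.02%

Intermediates are shown rounded to four significant digits — full float precision is held at each step — each reported number is rounded just once; all derived quantities (net glass mass, yield, the totals, ignition loss, six oxide percentages) are rebuilt in full float precision using the weight values per 1283 t of glass precisely as stated by the problem or the answer.
Oxide masses out of the charge:
  PbO: 79.76·0.9990 = 79.68 t
  SiO2: 37.77·0.3249 + 732.5·0.9949 = 741.0 t
  K2O: 268.9·0.6770 = 182.0 t
  Al2O3: 732.5·0.003000 + 131.2·0.6496 = 87.43 t
  ZrO2: 37.77·0.6741 = 25.46 t
  TiO2: 168.6·0.9901 = 166.9 t
LOI: 168.6·0.009900 + 37.77·0.001000 + 268.9·0.3230 + 732.5·0.002100 + 79.76·0.001000 + 131.2·0.3504 = 136.2 t
The glass mass, total less LOI, = 1419 − 136.2 = 1283 t (matching Σ of the oxides)
each oxide over glass, ×100, is wt %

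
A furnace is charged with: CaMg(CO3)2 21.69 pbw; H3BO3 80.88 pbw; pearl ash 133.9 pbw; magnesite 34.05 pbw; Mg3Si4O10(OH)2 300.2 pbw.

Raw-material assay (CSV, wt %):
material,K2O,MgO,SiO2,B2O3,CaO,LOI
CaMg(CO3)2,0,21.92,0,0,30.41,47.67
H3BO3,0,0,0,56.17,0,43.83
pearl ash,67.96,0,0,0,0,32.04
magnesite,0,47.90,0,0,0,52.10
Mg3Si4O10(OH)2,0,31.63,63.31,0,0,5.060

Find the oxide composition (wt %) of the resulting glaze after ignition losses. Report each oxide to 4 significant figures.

Full precision is carried all the way through; in-progress results are displayed rounded to four significant figures alongside each step — exactly one rounding lands on each reported value. All derived quantities, including totals, the five compositions, the yield, net glass mass, LOI, are recomputed starting from the weights per 449.1 pbw of glass at exact precision as written in the problem or answer text.
What the batch supplies per oxide:
  K2O: 133.9·0.6796 = 91.00 pbw
  MgO: 21.69·0.2192 + 34.05·0.4790 + 300.2·0.3163 = 116.0 pbw
  SiO2: 300.2·0.6331 = 190.1 pbw
  B2O3: 80.88·0.5617 = 45.43 pbw
  CaO: 21.69·0.3041 = 6.596 pbw
LOI: 21.69·0.4767 + 80.88·0.4383 + 133.9·0.3204 + 34.05·0.5210 + 300.2·0.05060 = 121.6 pbw
Glass = total batch minus LOI = 570.7 − 121.6 = 449.1 pbw (the oxide masses sum to this)
oxide / glass × 100 gives the wt %

Glass mass = 449.1 pbw (batch 570.7 − LOI 121.6).
Composition: K2O 20.26%, MgO 25.83%, SiO2 42.32%, B2O3 10.12%, CaO 1.469%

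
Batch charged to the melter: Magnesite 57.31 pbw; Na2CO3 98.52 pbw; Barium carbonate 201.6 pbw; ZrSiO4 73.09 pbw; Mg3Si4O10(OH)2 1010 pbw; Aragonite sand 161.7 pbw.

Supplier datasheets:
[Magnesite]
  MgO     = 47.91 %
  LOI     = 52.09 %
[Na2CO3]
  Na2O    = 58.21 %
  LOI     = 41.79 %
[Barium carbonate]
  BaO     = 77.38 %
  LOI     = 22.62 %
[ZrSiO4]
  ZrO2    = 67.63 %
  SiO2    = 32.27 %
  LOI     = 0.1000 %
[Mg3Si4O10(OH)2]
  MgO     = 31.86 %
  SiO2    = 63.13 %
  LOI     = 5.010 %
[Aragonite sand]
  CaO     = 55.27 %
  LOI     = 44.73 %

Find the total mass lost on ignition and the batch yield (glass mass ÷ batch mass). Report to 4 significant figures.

The whole derivation runs at exact precision end to end. The intermediate values are shown rounded to 4 significant digits across the worked steps — each reported number undergoes a single rounding; the derived quantities are carried starting from the weights at 1363 pbw of glass in full float precision (the yield, glass mass, the totals, the six compositions, ignition loss) as they appear in either problem or answer.
Per-material ignition loss:
  Magnesite: 57.31 × 0.5209 = 29.85 pbw
  Na2CO3: 98.52 × 0.4179 = 41.17 pbw
  Barium carbonate: 201.6 × 0.2262 = 45.60 pbw
  ZrSiO4: 73.09 × 0.001000 = 0.07309 pbw
  Mg3Si4O10(OH)2: 1010 × 0.05010 = 50.60 pbw
  Aragonite sand: 161.7 × 0.4473 = 72.33 pbw
Total LOI = 239.6 pbw
Glass = batch − LOI = 1602 − 239.6 = 1363 pbw

LOI loss = 239.6 pbw; glass = 1363 pbw; yield = 85.04%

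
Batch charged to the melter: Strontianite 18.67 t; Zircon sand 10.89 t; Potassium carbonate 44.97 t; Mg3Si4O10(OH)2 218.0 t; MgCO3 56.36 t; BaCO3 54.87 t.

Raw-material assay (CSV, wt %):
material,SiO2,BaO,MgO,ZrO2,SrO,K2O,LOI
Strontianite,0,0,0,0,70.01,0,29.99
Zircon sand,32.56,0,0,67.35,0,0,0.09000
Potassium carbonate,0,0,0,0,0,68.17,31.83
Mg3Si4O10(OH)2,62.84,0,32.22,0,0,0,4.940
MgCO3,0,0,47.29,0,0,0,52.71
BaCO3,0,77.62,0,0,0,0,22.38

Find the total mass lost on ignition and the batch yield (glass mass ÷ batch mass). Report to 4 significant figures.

Mid-chain values appear rounded to 4 significant digits in the printout. All internal work runs at exact precision from start to finish; every reported number sees exactly one rounding; the derived quantities, which include LOI, the yield, totals, glass mass, six oxide percentages, are carried in full float precision, as written in the question or the answer, using the weight values for 331.1 t of glass.
Each material's LOI contribution:
  Strontianite: 18.67 × 0.2999 = 5.599 t
  Zircon sand: 10.89 × 9.000e-04 = 0.009801 t
  Potassium carbonate: 44.97 × 0.3183 = 14.31 t
  Mg3Si4O10(OH)2: 218.0 × 0.04940 = 10.77 t
  MgCO3: 56.36 × 0.5271 = 29.71 t
  BaCO3: 54.87 × 0.2238 = 12.28 t
Total LOI = 72.68 t
Glass = batch − LOI = 403.8 − 72.68 = 331.1 t

LOI loss = 72.68 t; glass = 331.1 t; yield = 82.00%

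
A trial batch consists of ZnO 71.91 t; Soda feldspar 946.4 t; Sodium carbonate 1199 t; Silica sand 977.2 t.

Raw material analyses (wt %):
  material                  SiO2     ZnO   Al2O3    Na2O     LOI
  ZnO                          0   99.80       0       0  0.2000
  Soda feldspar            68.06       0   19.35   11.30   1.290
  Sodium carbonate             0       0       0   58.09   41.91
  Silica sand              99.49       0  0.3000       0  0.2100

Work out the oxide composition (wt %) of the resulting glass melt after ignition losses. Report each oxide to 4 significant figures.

Glass mass = 2678 t (batch 3195 − LOI 516.9).
Composition: SiO2 60.37%, ZnO 2.680%, Al2O3 6.949%, Na2O 30.01%

Mid-chain values are printed (rounded to four significant figures) on the page — the working math carries full float precision at each step; a single rounding finalizes every reported number; all derived quantities, which include LOI, the four compositions, glass mass, the yield, the totals, are computed at full float precision, as they appear in problem or answer, using the weight values at 2678 t of glass.
Delivered oxide masses:
  SiO2: 946.4·0.6806 + 977.2·0.9949 = 1616 t
  ZnO: 71.91·0.9980 = 71.77 t
  Al2O3: 946.4·0.1935 + 977.2·0.003000 = 186.1 t
  Na2O: 946.4·0.1130 + 1199·0.5809 = 803.4 t
LOI: 71.91·0.002000 + 946.4·0.01290 + 1199·0.4191 + 977.2·0.002100 = 516.9 t
The glass mass, total less LOI, = 3195 − 516.9 = 2678 t (= Σ oxide masses)
percent by weight: oxide/glass ×100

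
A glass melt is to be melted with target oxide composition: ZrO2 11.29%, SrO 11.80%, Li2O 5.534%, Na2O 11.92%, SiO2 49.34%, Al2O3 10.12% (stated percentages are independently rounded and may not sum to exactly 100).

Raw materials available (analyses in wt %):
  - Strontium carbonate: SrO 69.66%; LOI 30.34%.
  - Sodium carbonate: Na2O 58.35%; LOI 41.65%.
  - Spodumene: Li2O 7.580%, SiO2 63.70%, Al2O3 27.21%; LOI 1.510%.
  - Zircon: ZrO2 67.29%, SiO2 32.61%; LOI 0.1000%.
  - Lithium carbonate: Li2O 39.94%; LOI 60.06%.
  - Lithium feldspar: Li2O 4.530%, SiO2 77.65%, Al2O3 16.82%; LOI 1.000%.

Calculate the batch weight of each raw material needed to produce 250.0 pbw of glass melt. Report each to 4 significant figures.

Batch per 250.0 pbw glass melt:
  Strontium carbonate: 42.35 pbw
  Sodium carbonate: 51.07 pbw
  Spodumene: 11.51 pbw
  Zircon: 41.95 pbw
  Lithium carbonate: 17.51 pbw
  Lithium feldspar: 131.8 pbw
Total batch = 296.2 pbw; LOI loss = 46.17 pbw; yield = 84.41%

Every computation carries exact precision at every stage; mid-chain values appear rounded to four significant digits on the page — a single rounding finalizes every reported value; the derived quantities are re-derived using the weight values for 250.0 pbw of glass at full precision (the totals, six oxide percentages, yield, net glass mass, LOI), as they appear in question or answer.
Target oxide masses per 250.0 pbw glass melt:
  ZrO2: 11.29% × 250.0 = 28.22 pbw
  SrO: 11.80% × 250.0 = 29.50 pbw
  Li2O: 5.534% × 250.0 = 13.84 pbw
  Na2O: 11.92% × 250.0 = 29.80 pbw
  SiO2: 49.34% × 250.0 = 123.4 pbw
  Al2O3: 10.12% × 250.0 = 25.30 pbw
Sums-versus-targets review on the weights just shown, under the basis named above (sum by sum, the targets are met given rounding of the digits):
  ZrO2: 41.95·0.6729 = 28.23 pbw (target 28.22 pbw)
  SrO: 42.35·0.6966 = 29.50 pbw (target 29.50 pbw)
  Li2O: 11.51·0.07580 + 17.51·0.3994 + 131.8·0.04530 = 13.84 pbw (target 13.84 pbw)
  Na2O: 51.07·0.5835 = 29.80 pbw (target 29.80 pbw)
  SiO2: 11.51·0.6370 + 41.95·0.3261 + 131.8·0.7765 = 123.4 pbw (target 123.4 pbw)
  Al2O3: 11.51·0.2721 + 131.8·0.1682 = 25.30 pbw (target 25.30 pbw)
Auditing the glass mass value: Σ batch − LOI loss = 250.0 pbw (summing oxide targets gives 250.0 pbw; basis as stated: 250.0 pbw — any gap is answer rounding).
Adding the batch up: Σ batch = 296.2 pbw; ignition loss, Σ(batch × LOI) = 46.17 pbw; yield: glass divided by total = 84.41%.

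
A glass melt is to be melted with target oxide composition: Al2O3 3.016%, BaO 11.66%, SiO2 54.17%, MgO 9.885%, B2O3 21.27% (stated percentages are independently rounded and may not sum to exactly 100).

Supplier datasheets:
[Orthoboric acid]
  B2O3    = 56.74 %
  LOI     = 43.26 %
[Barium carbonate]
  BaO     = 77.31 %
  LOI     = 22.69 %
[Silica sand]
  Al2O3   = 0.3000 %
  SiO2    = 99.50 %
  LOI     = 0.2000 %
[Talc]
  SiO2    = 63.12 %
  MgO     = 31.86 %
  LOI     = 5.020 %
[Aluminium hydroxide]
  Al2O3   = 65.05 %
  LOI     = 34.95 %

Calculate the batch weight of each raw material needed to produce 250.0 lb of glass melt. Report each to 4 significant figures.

Working values are shown, rounded to 4 significant figures, on the page — each numeric step keeps full precision at every stage; exactly one rounding lands on every reported result — the derived quantities, which include totals, glass mass, ignition loss, yield, the five compositions, are recomputed in exact precision, exactly as printed in problem or answer, starting from the weights for 250.0 lb of glass.
Oxide mass targets, per 250.0 lb glass melt:
  Al2O3: 3.016% × 250.0 = 7.540 lb
  BaO: 11.66% × 250.0 = 29.15 lb
  SiO2: 54.17% × 250.0 = 135.4 lb
  MgO: 9.885% × 250.0 = 24.71 lb
  B2O3: 21.27% × 250.0 = 53.18 lb
Verifying the oxide balance with the batch weights as given, per the basis as stated (each sum matches its target mass modulo rounding of the values):
  Al2O3: 86.90·0.003000 + 11.19·0.6505 = 7.540 lb (target 7.540 lb)
  BaO: 37.71·0.7731 = 29.15 lb (target 29.15 lb)
  SiO2: 86.90·0.9950 + 77.57·0.6312 = 135.4 lb (target 135.4 lb)
  MgO: 77.57·0.3186 = 24.71 lb (target 24.71 lb)
  B2O3: 93.72·0.5674 = 53.18 lb (target 53.18 lb)
Mass balance on the glass: batch Σ − ignition loss = 250.0 lb (targets for the oxides total 250.0 lb; the stated basis being 250.0 lb — gaps are rounding artifacts).
Summing the batch: Σ batch = 307.1 lb; loss to ignition Σ batch·LOI = 57.08 lb; yield: glass divided by total = 81.41%.

Batch per 250.0 lb glass melt:
  Orthoboric acid: 93.72 lb
  Barium carbonate: 37.71 lb
  Silica sand: 86.90 lb
  Talc: 77.57 lb
  Aluminium hydroxide: 11.19 lb
Total batch = 307.1 lb; LOI loss = 57.08 lb; yield = 81.41%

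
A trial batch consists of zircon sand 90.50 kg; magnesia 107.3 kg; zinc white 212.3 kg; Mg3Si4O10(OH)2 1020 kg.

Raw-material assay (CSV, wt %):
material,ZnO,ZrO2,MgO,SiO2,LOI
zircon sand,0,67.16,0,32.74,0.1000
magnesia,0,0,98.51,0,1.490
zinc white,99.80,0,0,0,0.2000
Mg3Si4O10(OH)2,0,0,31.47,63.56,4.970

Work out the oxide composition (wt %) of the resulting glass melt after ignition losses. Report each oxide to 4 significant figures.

Glass mass = 1377 kg (batch 1430 − LOI 52.81).
Composition: ZnO 15.38%, ZrO2 4.413%, MgO 30.98%, SiO2 49.22%

Mid-chain values are rounded to four significant digits when displayed; each numeric step maintains full precision at each step. A single rounding produces every reported result — all derived quantities are recomputed from the batch weights for 1377 kg of glass in full precision (the totals, the four compositions, LOI, glass mass, the yield) precisely as stated by question or answer.
Mass of each oxide from the mix:
  ZnO: 212.3·0.9980 = 211.9 kg
  ZrO2: 90.50·0.6716 = 60.78 kg
  MgO: 107.3·0.9851 + 1020·0.3147 = 426.7 kg
  SiO2: 90.50·0.3274 + 1020·0.6356 = 677.9 kg
LOI: 90.50·0.001000 + 107.3·0.01490 + 212.3·0.002000 + 1020·0.04970 = 52.81 kg
The glass mass, total less LOI, = 1430 − 52.81 = 1377 kg (= Σ oxide masses)
oxide / glass × 100 gives the wt %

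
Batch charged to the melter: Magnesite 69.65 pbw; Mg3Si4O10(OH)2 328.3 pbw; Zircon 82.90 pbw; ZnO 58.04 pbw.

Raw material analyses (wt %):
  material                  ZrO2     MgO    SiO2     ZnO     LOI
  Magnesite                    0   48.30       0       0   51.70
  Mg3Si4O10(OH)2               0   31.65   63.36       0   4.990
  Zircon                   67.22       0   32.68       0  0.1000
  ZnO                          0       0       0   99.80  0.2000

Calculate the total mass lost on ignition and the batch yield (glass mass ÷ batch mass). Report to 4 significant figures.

LOI loss = 52.59 pbw; glass = 486.3 pbw; yield = 90.24%

The whole derivation maintains full float precision through every step; working values are printed rounded to four significant figures as written; each reported figure is rounded a single time. Derived quantities are recomputed in full precision (the four compositions, totals, glass mass, LOI, the yield) using the weight values at 486.3 pbw of glass as written in problem or answer.
Material-by-material LOI:
  Magnesite: 69.65 × 0.5170 = 36.01 pbw
  Mg3Si4O10(OH)2: 328.3 × 0.04990 = 16.38 pbw
  Zircon: 82.90 × 0.001000 = 0.08290 pbw
  ZnO: 58.04 × 0.002000 = 0.1161 pbw
Total LOI = 52.59 pbw
Glass = batch − LOI = 538.9 − 52.59 = 486.3 pbw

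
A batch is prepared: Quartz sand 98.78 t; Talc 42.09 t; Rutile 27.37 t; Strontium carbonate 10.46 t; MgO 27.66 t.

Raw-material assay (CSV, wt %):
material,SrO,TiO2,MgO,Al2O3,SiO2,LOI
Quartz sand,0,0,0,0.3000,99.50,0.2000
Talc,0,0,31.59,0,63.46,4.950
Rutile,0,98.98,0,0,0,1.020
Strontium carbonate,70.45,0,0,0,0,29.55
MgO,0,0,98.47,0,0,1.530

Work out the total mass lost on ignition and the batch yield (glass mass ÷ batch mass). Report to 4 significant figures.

Each numeric step carries full float precision in every operation; in-progress results are displayed (rounded to four significant digits) when written out — a single rounding completes every reported figure. All derived quantities (glass mass, the yield, the five compositions, totals, LOI) are recomputed from the weighed amounts at 200.3 t of glass at exact precision precisely as stated by question or answer.
LOI of each material in turn:
  Quartz sand: 98.78 × 0.002000 = 0.1976 t
  Talc: 42.09 × 0.04950 = 2.083 t
  Rutile: 27.37 × 0.01020 = 0.2792 t
  Strontium carbonate: 10.46 × 0.2955 = 3.091 t
  MgO: 27.66 × 0.01530 = 0.4232 t
Total LOI = 6.074 t
Glass = batch − LOI = 206.4 − 6.074 = 200.3 t

LOI loss = 6.074 t; glass = 200.3 t; yield = 97.06%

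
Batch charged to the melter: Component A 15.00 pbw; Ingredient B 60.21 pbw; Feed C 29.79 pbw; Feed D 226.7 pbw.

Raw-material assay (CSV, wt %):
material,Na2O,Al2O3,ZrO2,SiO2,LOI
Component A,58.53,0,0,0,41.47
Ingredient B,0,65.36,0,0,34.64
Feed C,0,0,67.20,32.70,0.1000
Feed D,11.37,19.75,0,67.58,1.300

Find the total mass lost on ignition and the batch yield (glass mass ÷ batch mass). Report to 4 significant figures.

Exact precision is carried end to end; intermediates are shown (rounded to 4 significant figures) within the worked lines — a single rounding finalizes each reported number. Derived quantities, which include the four compositions, glass mass, totals, yield, ignition loss, are computed in full precision, as given in problem or answer, from the weighed amounts per 301.6 pbw of glass.
Each material's LOI contribution:
  Component A: 15.00 × 0.4147 = 6.221 pbw
  Ingredient B: 60.21 × 0.3464 = 20.86 pbw
  Feed C: 29.79 × 0.001000 = 0.02979 pbw
  Feed D: 226.7 × 0.01300 = 2.947 pbw
Total LOI = 30.05 pbw
Glass = batch − LOI = 331.7 − 30.05 = 301.6 pbw

LOI loss = 30.05 pbw; glass = 301.6 pbw; yield = 90.94%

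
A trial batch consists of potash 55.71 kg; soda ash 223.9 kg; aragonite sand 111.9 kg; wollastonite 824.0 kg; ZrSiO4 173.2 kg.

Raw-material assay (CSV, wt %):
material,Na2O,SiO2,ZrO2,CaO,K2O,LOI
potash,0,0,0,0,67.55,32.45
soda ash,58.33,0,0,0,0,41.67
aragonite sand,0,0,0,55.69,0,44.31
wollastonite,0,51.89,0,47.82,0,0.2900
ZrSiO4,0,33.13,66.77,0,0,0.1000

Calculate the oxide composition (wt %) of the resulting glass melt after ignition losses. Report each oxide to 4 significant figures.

Working values are displayed, rounded to four significant figures, at each printed step — every computation carries full precision through the solve. Every reported result undergoes a single rounding; derived quantities, which include glass mass, yield, totals, ignition loss, five oxide percentages, are computed at full precision, as quoted within either problem or answer, from the batch weights for 1225 kg of glass.
What the batch supplies per oxide:
  Na2O: 223.9·0.5833 = 130.6 kg
  SiO2: 824.0·0.5189 + 173.2·0.3313 = 485.0 kg
  ZrO2: 173.2·0.6677 = 115.6 kg
  CaO: 111.9·0.5569 + 824.0·0.4782 = 456.4 kg
  K2O: 55.71·0.6755 = 37.63 kg
LOI: 55.71·0.3245 + 223.9·0.4167 + 111.9·0.4431 + 824.0·0.002900 + 173.2·0.001000 = 163.5 kg
batch − LOI leaves glass = 1389 − 163.5 = 1225 kg (consistent with Σ oxide mass)
each wt % is 100 × oxide ÷ glass

Glass mass = 1225 kg (batch 1389 − LOI 163.5).
Composition: Na2O 10.66%, SiO2 39.58%, ZrO2 9.439%, CaO 37.25%, K2O 3.072%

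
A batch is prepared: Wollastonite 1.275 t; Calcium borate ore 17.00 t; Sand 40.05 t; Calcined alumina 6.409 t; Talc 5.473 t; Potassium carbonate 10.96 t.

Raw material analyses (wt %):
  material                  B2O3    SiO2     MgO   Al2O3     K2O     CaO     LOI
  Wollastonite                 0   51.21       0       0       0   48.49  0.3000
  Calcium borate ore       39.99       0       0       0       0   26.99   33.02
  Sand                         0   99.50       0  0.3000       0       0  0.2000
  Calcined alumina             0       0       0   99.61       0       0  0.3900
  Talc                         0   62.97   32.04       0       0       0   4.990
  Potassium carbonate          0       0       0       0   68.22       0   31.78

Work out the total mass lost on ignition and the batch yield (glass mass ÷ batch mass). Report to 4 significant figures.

LOI loss = 9.479 t; glass = 71.69 t; yield = 88.32%

Intermediates appear (rounded to 4 significant digits) at each printed step. The working math runs at exact precision throughout. A single rounding finalizes each reported value. All derived quantities, including glass mass, the totals, the six compositions, ignition loss, yield, are computed using the weight values on 71.69 t of glass at full float precision as quoted within question or answer.
Per-material ignition loss:
  Wollastonite: 1.275 × 0.003000 = 0.003825 t
  Calcium borate ore: 17.00 × 0.3302 = 5.613 t
  Sand: 40.05 × 0.002000 = 0.08010 t
  Calcined alumina: 6.409 × 0.003900 = 0.02500 t
  Talc: 5.473 × 0.04990 = 0.2731 t
  Potassium carbonate: 10.96 × 0.3178 = 3.483 t
Total LOI = 9.479 t
Glass = batch − LOI = 81.17 − 9.479 = 71.69 t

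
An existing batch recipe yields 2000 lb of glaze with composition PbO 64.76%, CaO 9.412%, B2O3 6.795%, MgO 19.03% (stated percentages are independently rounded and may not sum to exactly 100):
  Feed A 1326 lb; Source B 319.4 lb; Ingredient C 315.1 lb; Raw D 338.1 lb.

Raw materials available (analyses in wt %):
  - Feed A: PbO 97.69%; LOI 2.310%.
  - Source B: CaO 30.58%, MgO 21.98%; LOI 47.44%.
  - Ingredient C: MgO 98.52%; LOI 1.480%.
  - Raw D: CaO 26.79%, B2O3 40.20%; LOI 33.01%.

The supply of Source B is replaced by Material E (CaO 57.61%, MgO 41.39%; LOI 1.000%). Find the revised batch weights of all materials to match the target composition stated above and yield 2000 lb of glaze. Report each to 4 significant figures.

All arithmetic runs at full precision throughout — in-progress results are printed rounded to four significant digits alongside each step; every reported figure sees exactly one rounding. The derived quantities, including glass mass, ignition loss, yield, the four compositions, totals, are rebuilt from the batch weights on 2000 lb of glass in full float precision, as given in the problem or the answer.
Target oxide masses per 2000 lb glaze:
  PbO: 64.76% × 2000 = 1295 lb
  CaO: 9.412% × 2000 = 188.2 lb
  B2O3: 6.795% × 2000 = 135.9 lb
  MgO: 19.03% × 2000 = 380.6 lb
Per-oxide balance check applying the batch weights above, relative to the basis at hand (sum by sum, the targets are met inside rounding margins):
  PbO: 1326·0.9769 = 1295 lb (target 1295 lb)
  CaO: 169.5·0.5761 + 338.1·0.2679 = 188.2 lb (target 188.2 lb)
  B2O3: 338.1·0.4020 = 135.9 lb (target 135.9 lb)
  MgO: 169.5·0.4139 + 315.1·0.9852 = 380.6 lb (target 380.6 lb)
Glass-mass sanity pass: the batch minus its LOI: 2000 lb (summing oxide targets gives 2000 lb; with the basis standing at 2000 lb — rounding explains the deltas).
Batch grand total — Σ batch = 2149 lb; loss to ignition Σ batch·LOI = 148.6 lb; the yield ratio, glass ÷ batch: 93.08%.

Revised batch per 2000 lb glaze:
  Feed A: 1326 lb
  Material E: 169.5 lb
  Ingredient C: 315.1 lb
  Raw D: 338.1 lb
Total batch = 2149 lb; LOI loss = 148.6 lb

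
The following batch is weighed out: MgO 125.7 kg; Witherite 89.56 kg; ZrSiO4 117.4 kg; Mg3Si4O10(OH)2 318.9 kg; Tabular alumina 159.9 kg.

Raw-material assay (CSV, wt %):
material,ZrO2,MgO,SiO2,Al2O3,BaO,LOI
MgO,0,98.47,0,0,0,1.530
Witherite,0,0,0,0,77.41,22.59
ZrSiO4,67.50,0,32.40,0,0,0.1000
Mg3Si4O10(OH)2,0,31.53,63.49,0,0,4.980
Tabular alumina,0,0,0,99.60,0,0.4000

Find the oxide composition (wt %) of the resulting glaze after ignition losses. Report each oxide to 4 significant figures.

The working math keeps exact precision all the way through. Mid-chain values are shown rounded to four significant digits in the working. Exactly one rounding is applied to every reported number — derived quantities, including yield, net glass mass, five oxide percentages, totals, ignition loss, are carried starting from the weights for 772.7 kg of glass in full float precision precisely as stated by the problem or answer text.
Delivered oxide masses:
  ZrO2: 117.4·0.6750 = 79.25 kg
  MgO: 125.7·0.9847 + 318.9·0.3153 = 224.3 kg
  SiO2: 117.4·0.3240 + 318.9·0.6349 = 240.5 kg
  Al2O3: 159.9·0.9960 = 159.3 kg
  BaO: 89.56·0.7741 = 69.33 kg
LOI: 125.7·0.01530 + 89.56·0.2259 + 117.4·0.001000 + 318.9·0.04980 + 159.9·0.004000 = 38.79 kg
batch − LOI leaves glass = 811.5 − 38.79 = 772.7 kg (consistent with Σ oxide mass)
each oxide over glass, ×100, is wt %

Glass mass = 772.7 kg (batch 811.5 − LOI 38.79).
Composition: ZrO2 10.26%, MgO 29.03%, SiO2 31.13%, Al2O3 20.61%, BaO 8.973%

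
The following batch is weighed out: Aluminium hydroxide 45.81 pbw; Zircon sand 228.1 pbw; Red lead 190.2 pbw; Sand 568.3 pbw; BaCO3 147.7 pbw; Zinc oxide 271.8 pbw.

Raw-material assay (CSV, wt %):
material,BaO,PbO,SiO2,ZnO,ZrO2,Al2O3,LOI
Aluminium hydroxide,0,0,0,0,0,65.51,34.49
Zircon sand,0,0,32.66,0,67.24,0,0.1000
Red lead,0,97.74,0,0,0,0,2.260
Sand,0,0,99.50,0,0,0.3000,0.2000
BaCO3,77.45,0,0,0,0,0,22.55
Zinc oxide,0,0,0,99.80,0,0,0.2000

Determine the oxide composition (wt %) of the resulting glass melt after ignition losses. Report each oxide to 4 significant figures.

The intermediate values appear with 4-significant-figure rounding at each printed step. Full float precision is maintained from first step to last; exactly one rounding is applied to each reported result — the derived quantities are re-derived in exact precision (net glass mass, LOI, totals, the yield, six oxide percentages) starting from the weights at 1397 pbw of glass, as quoted within question or answer.
Oxide-by-oxide delivered mass:
  BaO: 147.7·0.7745 = 114.4 pbw
  PbO: 190.2·0.9774 = 185.9 pbw
  SiO2: 228.1·0.3266 + 568.3·0.9950 = 640.0 pbw
  ZnO: 271.8·0.9980 = 271.3 pbw
  ZrO2: 228.1·0.6724 = 153.4 pbw
  Al2O3: 45.81·0.6551 + 568.3·0.003000 = 31.72 pbw
LOI: 45.81·0.3449 + 228.1·0.001000 + 190.2·0.02260 + 568.3·0.002000 + 147.7·0.2255 + 271.8·0.002000 = 55.31 pbw
Glass = total batch minus LOI = 1452 − 55.31 = 1397 pbw (consistent with Σ oxide mass)
wt % = oxide mass / glass mass × 100

Glass mass = 1397 pbw (batch 1452 − LOI 55.31).
Composition: BaO 8.191%, PbO 13.31%, SiO2 45.82%, ZnO 19.42%, ZrO2 10.98%, Al2O3 2.271%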